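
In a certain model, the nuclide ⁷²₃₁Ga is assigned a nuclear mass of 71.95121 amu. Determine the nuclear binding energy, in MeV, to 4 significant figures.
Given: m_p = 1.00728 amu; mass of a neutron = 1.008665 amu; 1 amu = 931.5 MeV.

Z = 31, so N = A − Z = 72 − 31 = 41.
Total constituent mass: 31 × 1.00728 + 41 × 1.008665 = 72.580945 amu
Mass defect Δm = 72.580945 − 71.95121 = 0.629735 amu
E_B = 0.629735 × 931.5 = 586.598 MeV

586.6 MeV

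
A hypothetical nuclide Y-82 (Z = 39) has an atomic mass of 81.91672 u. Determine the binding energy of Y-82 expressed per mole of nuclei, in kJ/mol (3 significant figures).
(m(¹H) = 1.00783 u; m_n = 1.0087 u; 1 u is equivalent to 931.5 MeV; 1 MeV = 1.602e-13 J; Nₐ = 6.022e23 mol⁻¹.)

6.85e+10 kJ/mol

Σm = 39·m(¹H) + 43·m_n = 39.30537 + 43.3741 = 82.67947 u
Δm = 82.67947 − 81.91672 = 0.76275 u
Converting to energy: 0.76275 u × 931.5 MeV/u = 710.502 MeV
Per nucleus in joules: 710.502 MeV × 1.602e-13 J/MeV = 1.1382e-10 J
Per mole: 1.1382e-10 J × 6.022e23 mol⁻¹ = 6.8542e+13 J/mol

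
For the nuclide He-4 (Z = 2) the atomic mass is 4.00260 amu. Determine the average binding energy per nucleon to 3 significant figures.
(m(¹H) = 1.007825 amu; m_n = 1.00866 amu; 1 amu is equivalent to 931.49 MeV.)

Z = 2, so N = A − Z = 4 − 2 = 2.
Mass of separated nucleons = 2(1.007825) + 2(1.00866) = 2.015650 + 2.01732 = 4.032970 amu
Δm = 4.032970 − 4.00260 = 0.030370 amu
E_B = 0.030370 × 931.49 = 28.2894 MeV
Per nucleon: 28.2894 / 4 = 7.072 MeV

7.07 MeV/nucleon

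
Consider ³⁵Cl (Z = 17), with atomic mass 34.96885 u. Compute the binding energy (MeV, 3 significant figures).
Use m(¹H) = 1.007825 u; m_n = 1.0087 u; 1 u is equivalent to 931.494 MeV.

Σm = 17·m(¹H) + 18·m_n = 17.133025 + 18.1566 = 35.289625 u
Δm = 35.289625 − 34.96885 = 0.320775 u
Binding energy = Δm·c² = 0.320775 × 931.494 MeV/u = 298.800 MeV

299 MeV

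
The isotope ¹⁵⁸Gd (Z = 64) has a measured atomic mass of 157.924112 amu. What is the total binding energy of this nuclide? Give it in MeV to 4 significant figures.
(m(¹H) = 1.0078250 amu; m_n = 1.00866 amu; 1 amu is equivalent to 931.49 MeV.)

With 64 protons and 94 neutrons (A = 158):
Σm = 64·m(¹H) + 94·m_n = 64.5008000 + 94.81404 = 159.3148400 amu
Mass defect Δm = 159.3148400 − 157.924112 = 1.3907280 amu
Binding energy = Δm·c² = 1.3907280 × 931.49 MeV/amu = 1295.45 MeV

1295 MeV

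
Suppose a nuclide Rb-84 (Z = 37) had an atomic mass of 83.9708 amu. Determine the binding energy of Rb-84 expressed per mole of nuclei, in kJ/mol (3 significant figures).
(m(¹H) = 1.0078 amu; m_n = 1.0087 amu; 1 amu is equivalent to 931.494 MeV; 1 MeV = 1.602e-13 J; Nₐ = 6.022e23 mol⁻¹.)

6.53e+10 kJ/mol

Z = 37, so N = A − Z = 84 − 37 = 47.
Mass of separated nucleons = 37(1.0078) + 47(1.0087) = 37.2886 + 47.4089 = 84.6975 amu
The mass defect is 84.6975 − 83.9708 = 0.7267 amu.
Converting to energy: 0.7267 amu × 931.494 MeV/amu = 676.917 MeV
Per nucleus in joules: 676.917 MeV × 1.602e-13 J/MeV = 1.0844e-10 J
Per mole: 1.0844e-10 J × 6.022e23 mol⁻¹ = 6.5303e+13 J/mol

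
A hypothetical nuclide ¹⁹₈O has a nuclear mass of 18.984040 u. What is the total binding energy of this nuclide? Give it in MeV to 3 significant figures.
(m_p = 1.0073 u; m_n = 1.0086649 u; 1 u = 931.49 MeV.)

158 MeV

The nucleus contains 8 protons and 19 − 8 = 11 neutrons.
Mass of separated nucleons = 8(1.0073) + 11(1.0086649) = 8.0584 + 11.0953139 = 19.1537139 u
The mass defect is 19.1537139 − 18.984040 = 0.1696739 u.
E_B = 0.1696739 × 931.49 = 158.050 MeV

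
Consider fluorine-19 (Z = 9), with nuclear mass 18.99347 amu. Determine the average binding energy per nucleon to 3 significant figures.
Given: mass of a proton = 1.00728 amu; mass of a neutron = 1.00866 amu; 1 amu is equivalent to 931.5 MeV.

7.78 MeV/nucleon

Z = 9, so N = A − Z = 19 − 9 = 10.
Σm = 9·m_p + 10·m_n = 9.06552 + 10.08660 = 19.15212 amu
Δm = 19.15212 − 18.99347 = 0.15865 amu
Converting to energy: 0.15865 amu × 931.5 MeV/amu = 147.782 MeV
BE/A = 147.782 MeV / 19 = 7.778 MeV/nucleon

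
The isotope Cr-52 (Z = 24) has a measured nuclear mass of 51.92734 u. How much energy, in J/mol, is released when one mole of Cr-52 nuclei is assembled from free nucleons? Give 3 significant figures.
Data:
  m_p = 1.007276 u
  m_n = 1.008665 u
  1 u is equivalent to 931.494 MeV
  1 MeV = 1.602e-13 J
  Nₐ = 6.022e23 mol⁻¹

4.40e+13 J/mol

Total constituent mass: 24 × 1.007276 + 28 × 1.008665 = 52.417244 u
Δm = 52.417244 − 51.92734 = 0.489904 u
E_B = 0.489904 × 931.494 = 456.343 MeV
Per nucleus in joules: 456.343 MeV × 1.602e-13 J/MeV = 7.3106e-11 J
Per mole: 7.3106e-11 J × 6.022e23 mol⁻¹ = 4.4024e+13 J/mol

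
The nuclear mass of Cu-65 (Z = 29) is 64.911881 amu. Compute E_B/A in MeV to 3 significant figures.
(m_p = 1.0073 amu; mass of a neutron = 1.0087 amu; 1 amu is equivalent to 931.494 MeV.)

With 29 protons and 36 neutrons (A = 65):
Σm = 29·m_p + 36·m_n = 29.2117 + 36.3132 = 65.5249 amu
Δm = 65.5249 − 64.911881 = 0.613019 amu
Binding energy = Δm·c² = 0.613019 × 931.494 MeV/amu = 571.024 MeV
Per nucleon: 571.024 / 65 = 8.78498 MeV

8.78 MeV/nucleon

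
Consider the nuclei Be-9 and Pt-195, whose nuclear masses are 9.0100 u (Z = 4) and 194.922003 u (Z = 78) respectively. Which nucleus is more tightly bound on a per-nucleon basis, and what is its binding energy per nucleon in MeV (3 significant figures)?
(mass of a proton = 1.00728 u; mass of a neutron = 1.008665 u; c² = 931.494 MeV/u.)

Pt-195; 7.93 MeV/nucleon

Be-9: Σm = 4(1.00728) + 5(1.008665) = 9.072445 u; Δm = 0.062445 u; E_B = 58.167 MeV; E_B/A = 6.463 MeV
Pt-195: Σm = 78(1.00728) + 117(1.008665) = 196.581645 u; Δm = 1.659642 u; E_B = 1545.9 MeV; E_B/A = 7.928 MeV
Pt-195 has the higher binding energy per nucleon, so it is the more tightly bound nucleus.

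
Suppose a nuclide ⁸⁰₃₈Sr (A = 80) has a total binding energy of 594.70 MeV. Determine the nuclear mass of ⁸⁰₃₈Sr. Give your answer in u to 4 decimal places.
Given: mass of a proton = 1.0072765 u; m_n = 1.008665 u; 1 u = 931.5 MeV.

80.0020 u

Mass defect = 594.70 MeV / (931.5 MeV/u) = 0.638433 u
Constituent mass = 38(1.0072765) + 42(1.008665) = 80.6404370 u
Nuclear mass = 80.6404370 − 0.638433 = 80.0020040 u ≈ 80.0020 u (to 4 decimal places)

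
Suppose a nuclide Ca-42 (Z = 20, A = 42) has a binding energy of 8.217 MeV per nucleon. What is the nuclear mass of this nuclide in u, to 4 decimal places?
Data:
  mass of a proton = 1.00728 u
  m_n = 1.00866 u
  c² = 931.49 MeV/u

Total binding energy = 42 × 8.217 = 345.114 MeV
Mass defect = 345.114 MeV / (931.49 MeV/u) = 0.370497 u
Constituent mass = 20(1.00728) + 22(1.00866) = 42.33612 u
Nuclear mass = 42.33612 − 0.370497 = 41.965623 u ≈ 41.9656 u (to 4 decimal places)

41.9656 u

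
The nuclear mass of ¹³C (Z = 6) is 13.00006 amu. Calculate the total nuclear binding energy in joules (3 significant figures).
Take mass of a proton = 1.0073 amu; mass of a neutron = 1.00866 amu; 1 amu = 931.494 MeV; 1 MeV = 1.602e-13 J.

1.56e-11 J

With 6 protons and 7 neutrons (A = 13):
Mass of separated nucleons = 6(1.0073) + 7(1.00866) = 6.0438 + 7.06062 = 13.10442 amu
The mass defect is 13.10442 − 13.00006 = 0.10436 amu.
Binding energy = Δm·c² = 0.10436 × 931.494 MeV/amu = 97.2107 MeV
In joules: 97.2107 MeV × 1.602e-13 J/MeV = 1.5573e-11 J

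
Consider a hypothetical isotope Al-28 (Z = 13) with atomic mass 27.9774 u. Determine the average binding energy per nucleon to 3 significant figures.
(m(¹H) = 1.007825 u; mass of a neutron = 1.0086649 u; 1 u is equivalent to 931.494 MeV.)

8.46 MeV/nucleon

The nucleus contains 13 protons and 28 − 13 = 15 neutrons.
Mass of separated nucleons = 13(1.007825) + 15(1.0086649) = 13.101725 + 15.1299735 = 28.2316985 u
Δm = 28.2316985 − 27.9774 = 0.2542985 u
E_B = 0.2542985 × 931.494 = 236.878 MeV
Dividing by A = 28 gives 8.460 MeV per nucleon.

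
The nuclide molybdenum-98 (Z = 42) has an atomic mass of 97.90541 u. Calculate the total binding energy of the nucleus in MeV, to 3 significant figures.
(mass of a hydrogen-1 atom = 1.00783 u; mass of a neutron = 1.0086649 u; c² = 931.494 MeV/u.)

846 MeV

Mass of separated nucleons = 42(1.00783) + 56(1.0086649) = 42.32886 + 56.4852344 = 98.8140944 u
Δm = 98.8140944 − 97.90541 = 0.9086844 u
Converting to energy: 0.9086844 u × 931.494 MeV/u = 846.434 MeV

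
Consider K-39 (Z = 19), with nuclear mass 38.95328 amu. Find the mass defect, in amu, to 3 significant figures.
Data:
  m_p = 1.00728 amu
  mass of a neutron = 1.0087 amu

Total constituent mass: 19 × 1.00728 + 20 × 1.0087 = 39.31232 amu
The mass defect is 39.31232 − 38.95328 = 0.35904 amu.

0.359 amu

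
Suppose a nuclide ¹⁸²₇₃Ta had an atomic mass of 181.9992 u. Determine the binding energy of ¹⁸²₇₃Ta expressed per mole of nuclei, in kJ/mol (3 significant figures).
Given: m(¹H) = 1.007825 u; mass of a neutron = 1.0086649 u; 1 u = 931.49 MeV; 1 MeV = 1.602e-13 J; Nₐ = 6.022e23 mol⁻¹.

The nucleus contains 73 protons and 182 − 73 = 109 neutrons.
Σm = 73·m(¹H) + 109·m_n = 73.571225 + 109.9444741 = 183.5156991 u
Mass defect Δm = 183.5156991 − 181.9992 = 1.5164991 u
E_B = 1.5164991 × 931.49 = 1412.60 MeV
Per nucleus in joules: 1412.60 MeV × 1.602e-13 J/MeV = 2.2630e-10 J
Per mole: 2.2630e-10 J × 6.022e23 mol⁻¹ = 1.3628e+14 J/mol

1.36e+11 kJ/mol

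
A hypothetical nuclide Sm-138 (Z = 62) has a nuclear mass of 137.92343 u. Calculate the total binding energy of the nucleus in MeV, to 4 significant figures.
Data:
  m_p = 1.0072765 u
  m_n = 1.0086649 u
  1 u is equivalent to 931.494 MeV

1105 MeV

Mass of separated nucleons = 62(1.0072765) + 76(1.0086649) = 62.4511430 + 76.6585324 = 139.1096754 u
Mass defect Δm = 139.1096754 − 137.92343 = 1.1862454 u
E_B = 1.1862454 × 931.494 = 1104.98 MeV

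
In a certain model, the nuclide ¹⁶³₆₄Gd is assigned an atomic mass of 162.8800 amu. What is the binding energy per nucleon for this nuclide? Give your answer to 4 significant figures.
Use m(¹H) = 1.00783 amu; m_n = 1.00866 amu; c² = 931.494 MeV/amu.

8.449 MeV/nucleon

The nucleus contains 64 protons and 163 − 64 = 99 neutrons.
Mass of separated nucleons = 64(1.00783) + 99(1.00866) = 64.50112 + 99.85734 = 164.35846 amu
The mass defect is 164.35846 − 162.8800 = 1.47846 amu.
E_B = 1.47846 × 931.494 = 1377.18 MeV
Per nucleon: 1377.18 / 163 = 8.449 MeV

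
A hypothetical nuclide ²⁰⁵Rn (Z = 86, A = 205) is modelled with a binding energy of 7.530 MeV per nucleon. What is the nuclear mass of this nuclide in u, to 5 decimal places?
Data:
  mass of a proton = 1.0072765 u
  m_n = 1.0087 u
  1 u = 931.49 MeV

Total binding energy = 205 × 7.530 = 1543.650 MeV
Mass defect = 1543.650 MeV / (931.49 MeV/u) = 1.6571837 u
Constituent mass = 86(1.0072765) + 119(1.0087) = 206.6610790 u
Nuclear mass = 206.6610790 − 1.6571837 = 205.0038953 u ≈ 205.00390 u (to 5 decimal places)

205.00390 u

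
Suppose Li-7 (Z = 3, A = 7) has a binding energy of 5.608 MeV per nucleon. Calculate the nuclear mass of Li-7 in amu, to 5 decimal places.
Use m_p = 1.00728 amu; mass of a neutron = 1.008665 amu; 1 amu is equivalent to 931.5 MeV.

Total binding energy = 7 × 5.608 = 39.256 MeV
Mass defect = 39.256 MeV / (931.5 MeV/amu) = 0.0421428 amu
Constituent mass = 3(1.00728) + 4(1.008665) = 7.056500 amu
Nuclear mass = 7.056500 − 0.0421428 = 7.0143572 amu ≈ 7.01436 amu (to 5 decimal places)

7.01436 amu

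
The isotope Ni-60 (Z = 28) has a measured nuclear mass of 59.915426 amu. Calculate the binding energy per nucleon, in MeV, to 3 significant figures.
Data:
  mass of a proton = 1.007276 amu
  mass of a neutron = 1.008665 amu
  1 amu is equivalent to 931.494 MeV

Σm = 28·m_p + 32·m_n = 28.203728 + 32.277280 = 60.481008 amu
Mass defect Δm = 60.481008 − 59.915426 = 0.565582 amu
Binding energy = Δm·c² = 0.565582 × 931.494 MeV/amu = 526.836 MeV
Dividing by A = 60 gives 8.781 MeV per nucleon.

8.78 MeV/nucleon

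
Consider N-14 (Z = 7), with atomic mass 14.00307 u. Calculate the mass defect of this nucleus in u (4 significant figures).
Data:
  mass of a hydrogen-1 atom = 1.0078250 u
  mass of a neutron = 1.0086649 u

Mass of separated nucleons = 7(1.0078250) + 7(1.0086649) = 7.0547750 + 7.0606543 = 14.1154293 u
Mass defect Δm = 14.1154293 − 14.00307 = 0.1123593 u

0.1124 u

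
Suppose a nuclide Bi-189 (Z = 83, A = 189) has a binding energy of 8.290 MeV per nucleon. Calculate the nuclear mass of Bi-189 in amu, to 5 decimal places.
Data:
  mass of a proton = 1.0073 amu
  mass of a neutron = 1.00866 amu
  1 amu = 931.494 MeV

Total binding energy = 189 × 8.290 = 1566.810 MeV
Mass defect = 1566.810 MeV / (931.494 MeV/amu) = 1.6820398 amu
Constituent mass = 83(1.0073) + 106(1.00866) = 190.52386 amu
Nuclear mass = 190.52386 − 1.6820398 = 188.8418202 amu ≈ 188.84182 amu (to 5 decimal places)

188.84182 amu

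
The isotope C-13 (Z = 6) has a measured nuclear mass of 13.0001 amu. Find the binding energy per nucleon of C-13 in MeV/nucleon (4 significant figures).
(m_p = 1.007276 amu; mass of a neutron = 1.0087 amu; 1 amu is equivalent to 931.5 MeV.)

The nucleus contains 6 protons and 13 − 6 = 7 neutrons.
Mass of separated nucleons = 6(1.007276) + 7(1.0087) = 6.043656 + 7.0609 = 13.104556 amu
Mass defect Δm = 13.104556 − 13.0001 = 0.104456 amu
Converting to energy: 0.104456 amu × 931.5 MeV/amu = 97.3008 MeV
Dividing by A = 13 gives 7.485 MeV per nucleon.

7.485 MeV/nucleon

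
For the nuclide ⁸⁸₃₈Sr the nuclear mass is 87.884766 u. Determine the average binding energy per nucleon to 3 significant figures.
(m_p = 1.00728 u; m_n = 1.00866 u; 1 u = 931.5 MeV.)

Mass of separated nucleons = 38(1.00728) + 50(1.00866) = 38.27664 + 50.43300 = 88.70964 u
Mass defect Δm = 88.70964 − 87.884766 = 0.824874 u
E_B = 0.824874 × 931.5 = 768.370 MeV
Dividing by A = 88 gives 8.731 MeV per nucleon.

8.73 MeV/nucleon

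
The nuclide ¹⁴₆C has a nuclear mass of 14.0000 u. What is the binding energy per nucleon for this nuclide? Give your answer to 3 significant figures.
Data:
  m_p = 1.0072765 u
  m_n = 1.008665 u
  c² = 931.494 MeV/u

7.52 MeV/nucleon

The nucleus contains 6 protons and 14 − 6 = 8 neutrons.
Σm = 6·m_p + 8·m_n = 6.0436590 + 8.069320 = 14.1129790 u
Mass defect Δm = 14.1129790 − 14.0000 = 0.1129790 u
Binding energy = Δm·c² = 0.1129790 × 931.494 MeV/u = 105.239 MeV
BE/A = 105.239 MeV / 14 = 7.517 MeV/nucleon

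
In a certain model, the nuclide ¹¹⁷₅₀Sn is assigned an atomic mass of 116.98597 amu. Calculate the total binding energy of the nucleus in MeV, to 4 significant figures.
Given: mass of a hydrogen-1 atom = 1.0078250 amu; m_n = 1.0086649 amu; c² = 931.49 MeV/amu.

Z = 50, so N = A − Z = 117 − 50 = 67.
Σm = 50·m(¹H) + 67·m_n = 50.3912500 + 67.5805483 = 117.9717983 amu
Mass defect Δm = 117.9717983 − 116.98597 = 0.9858283 amu
E_B = 0.9858283 × 931.49 = 918.289 MeV

918.3 MeV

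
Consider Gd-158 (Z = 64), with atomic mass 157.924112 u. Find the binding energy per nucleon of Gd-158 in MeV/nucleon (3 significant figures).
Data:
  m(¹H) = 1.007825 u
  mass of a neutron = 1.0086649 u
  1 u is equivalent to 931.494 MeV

8.20 MeV/nucleon

Σm = 64·m(¹H) + 94·m_n = 64.500800 + 94.8145006 = 159.3153006 u
The mass defect is 159.3153006 − 157.924112 = 1.3911886 u.
E_B = 1.3911886 × 931.494 = 1295.88 MeV
Dividing by A = 158 gives 8.202 MeV per nucleon.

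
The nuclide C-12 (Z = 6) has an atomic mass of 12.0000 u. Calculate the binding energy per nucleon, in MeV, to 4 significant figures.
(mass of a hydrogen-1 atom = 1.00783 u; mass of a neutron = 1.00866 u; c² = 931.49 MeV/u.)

7.680 MeV/nucleon

Z = 6, so N = A − Z = 12 − 6 = 6.
Σm = 6·m(¹H) + 6·m_n = 6.04698 + 6.05196 = 12.09894 u
Mass defect Δm = 12.09894 − 12.0000 = 0.09894 u
Binding energy = Δm·c² = 0.09894 × 931.49 MeV/u = 92.1616 MeV
BE/A = 92.1616 MeV / 12 = 7.680 MeV/nucleon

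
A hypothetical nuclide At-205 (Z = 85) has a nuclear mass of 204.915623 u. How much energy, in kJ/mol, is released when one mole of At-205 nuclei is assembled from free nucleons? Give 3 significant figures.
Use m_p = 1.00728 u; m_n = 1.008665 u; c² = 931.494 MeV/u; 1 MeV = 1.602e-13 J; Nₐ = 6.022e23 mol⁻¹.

1.57e+11 kJ/mol

Mass of separated nucleons = 85(1.00728) + 120(1.008665) = 85.61880 + 121.039800 = 206.658600 u
Δm = 206.658600 − 204.915623 = 1.742977 u
Converting to energy: 1.742977 u × 931.494 MeV/u = 1623.57 MeV
Per nucleus in joules: 1623.57 MeV × 1.602e-13 J/MeV = 2.6010e-10 J
Per mole: 2.6010e-10 J × 6.022e23 mol⁻¹ = 1.5663e+14 J/mol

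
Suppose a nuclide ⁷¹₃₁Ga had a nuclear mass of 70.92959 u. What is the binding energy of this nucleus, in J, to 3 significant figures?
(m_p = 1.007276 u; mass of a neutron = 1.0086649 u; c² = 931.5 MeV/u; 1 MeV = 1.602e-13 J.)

With 31 protons and 40 neutrons (A = 71):
Σm = 31·m_p + 40·m_n = 31.225556 + 40.3465960 = 71.5721520 u
Mass defect Δm = 71.5721520 − 70.92959 = 0.6425620 u
Binding energy = Δm·c² = 0.6425620 × 931.5 MeV/u = 598.547 MeV
In joules: 598.547 MeV × 1.602e-13 J/MeV = 9.5887e-11 J

9.59e-11 J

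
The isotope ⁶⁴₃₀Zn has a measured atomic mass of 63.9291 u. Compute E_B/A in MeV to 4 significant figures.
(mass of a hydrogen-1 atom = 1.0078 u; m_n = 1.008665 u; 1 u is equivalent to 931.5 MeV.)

8.726 MeV/nucleon

Σm = 30·m(¹H) + 34·m_n = 30.2340 + 34.294610 = 64.528610 u
Mass defect Δm = 64.528610 − 63.9291 = 0.599510 u
Binding energy = Δm·c² = 0.599510 × 931.5 MeV/u = 558.444 MeV
Per nucleon: 558.444 / 64 = 8.726 MeV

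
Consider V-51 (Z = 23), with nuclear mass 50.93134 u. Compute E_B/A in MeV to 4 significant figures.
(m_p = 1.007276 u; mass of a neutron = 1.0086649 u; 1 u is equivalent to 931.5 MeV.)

8.742 MeV/nucleon

Z = 23, so N = A − Z = 51 − 23 = 28.
Σm = 23·m_p + 28·m_n = 23.167348 + 28.2426172 = 51.4099652 u
Mass defect Δm = 51.4099652 − 50.93134 = 0.4786252 u
Binding energy = Δm·c² = 0.4786252 × 931.5 MeV/u = 445.839 MeV
Dividing by A = 51 gives 8.742 MeV per nucleon.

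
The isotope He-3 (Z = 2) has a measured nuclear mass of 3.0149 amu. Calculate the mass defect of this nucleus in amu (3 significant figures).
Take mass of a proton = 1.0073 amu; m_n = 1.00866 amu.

With 2 protons and 1 neutrons (A = 3):
Σm = 2·m_p + 1·m_n = 2.0146 + 1.00866 = 3.02326 amu
The mass defect is 3.02326 − 3.0149 = 0.00836 amu.

0.00836 amu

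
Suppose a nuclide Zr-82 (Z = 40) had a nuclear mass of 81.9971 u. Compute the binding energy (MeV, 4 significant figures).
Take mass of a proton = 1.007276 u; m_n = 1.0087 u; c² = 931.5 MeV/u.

614.2 MeV

The nucleus contains 40 protons and 82 − 40 = 42 neutrons.
Σm = 40·m_p + 42·m_n = 40.291040 + 42.3654 = 82.656440 u
Δm = 82.656440 − 81.9971 = 0.659340 u
E_B = 0.659340 × 931.5 = 614.175 MeV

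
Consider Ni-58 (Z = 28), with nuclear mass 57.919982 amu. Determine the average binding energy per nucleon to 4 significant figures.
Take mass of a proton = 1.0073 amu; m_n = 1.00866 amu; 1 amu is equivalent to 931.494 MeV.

The nucleus contains 28 protons and 58 − 28 = 30 neutrons.
Σm = 28·m_p + 30·m_n = 28.2044 + 30.25980 = 58.46420 amu
Δm = 58.46420 − 57.919982 = 0.544218 amu
E_B = 0.544218 × 931.494 = 506.936 MeV
Per nucleon: 506.936 / 58 = 8.740 MeV

8.740 MeV/nucleon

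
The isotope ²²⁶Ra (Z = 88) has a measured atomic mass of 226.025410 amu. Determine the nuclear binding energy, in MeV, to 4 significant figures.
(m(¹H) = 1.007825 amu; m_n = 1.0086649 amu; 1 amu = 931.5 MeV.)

1732 MeV

The nucleus contains 88 protons and 226 − 88 = 138 neutrons.
Σm = 88·m(¹H) + 138·m_n = 88.688600 + 139.1957562 = 227.8843562 amu
Δm = 227.8843562 − 226.025410 = 1.8589462 amu
Binding energy = Δm·c² = 1.8589462 × 931.5 MeV/amu = 1731.61 MeV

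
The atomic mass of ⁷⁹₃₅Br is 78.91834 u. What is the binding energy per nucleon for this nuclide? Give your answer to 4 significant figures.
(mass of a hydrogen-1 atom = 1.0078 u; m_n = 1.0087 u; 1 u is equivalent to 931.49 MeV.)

With 35 protons and 44 neutrons (A = 79):
Mass of separated nucleons = 35(1.0078) + 44(1.0087) = 35.2730 + 44.3828 = 79.6558 u
Mass defect Δm = 79.6558 − 78.91834 = 0.73746 u
E_B = 0.73746 × 931.49 = 686.937 MeV
BE/A = 686.937 MeV / 79 = 8.695 MeV/nucleon

8.695 MeV/nucleon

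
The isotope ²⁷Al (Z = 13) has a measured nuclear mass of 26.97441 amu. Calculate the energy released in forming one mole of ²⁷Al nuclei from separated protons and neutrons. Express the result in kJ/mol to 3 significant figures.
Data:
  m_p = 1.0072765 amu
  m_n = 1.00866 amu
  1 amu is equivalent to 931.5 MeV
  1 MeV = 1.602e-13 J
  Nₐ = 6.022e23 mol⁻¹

Total constituent mass: 13 × 1.0072765 + 14 × 1.00866 = 27.2158345 amu
Mass defect Δm = 27.2158345 − 26.97441 = 0.2414245 amu
E_B = 0.2414245 × 931.5 = 224.887 MeV
Per nucleus in joules: 224.887 MeV × 1.602e-13 J/MeV = 3.6027e-11 J
Per mole: 3.6027e-11 J × 6.022e23 mol⁻¹ = 2.1695e+13 J/mol

2.17e+10 kJ/mol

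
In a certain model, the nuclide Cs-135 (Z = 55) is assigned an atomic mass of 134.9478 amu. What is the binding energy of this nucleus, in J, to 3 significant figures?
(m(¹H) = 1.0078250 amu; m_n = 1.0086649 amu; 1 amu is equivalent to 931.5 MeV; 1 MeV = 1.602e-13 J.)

Mass of separated nucleons = 55(1.0078250) + 80(1.0086649) = 55.4303750 + 80.6931920 = 136.1235670 amu
The mass defect is 136.1235670 − 134.9478 = 1.1757670 amu.
E_B = 1.1757670 × 931.5 = 1095.23 MeV
In joules: 1095.23 MeV × 1.602e-13 J/MeV = 1.7546e-10 J

1.75e-10 J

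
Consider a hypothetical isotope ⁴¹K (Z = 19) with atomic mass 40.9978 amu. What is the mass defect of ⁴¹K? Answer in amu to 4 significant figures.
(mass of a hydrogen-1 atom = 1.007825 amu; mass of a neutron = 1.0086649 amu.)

With 19 protons and 22 neutrons (A = 41):
Total constituent mass: 19 × 1.007825 + 22 × 1.0086649 = 41.3393028 amu
Mass defect Δm = 41.3393028 − 40.9978 = 0.3415028 amu

0.3415 amu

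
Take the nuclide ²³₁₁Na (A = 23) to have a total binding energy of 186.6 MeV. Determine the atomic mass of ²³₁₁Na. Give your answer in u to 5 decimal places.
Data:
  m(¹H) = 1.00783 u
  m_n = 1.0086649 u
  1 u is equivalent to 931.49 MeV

22.98978 u

Mass defect = 186.6 MeV / (931.49 MeV/u) = 0.2003242 u
Constituent mass = 11(1.00783) + 12(1.0086649) = 23.1901088 u
Atomic mass = 23.1901088 − 0.2003242 = 22.9897846 u ≈ 22.98978 u (to 5 decimal places)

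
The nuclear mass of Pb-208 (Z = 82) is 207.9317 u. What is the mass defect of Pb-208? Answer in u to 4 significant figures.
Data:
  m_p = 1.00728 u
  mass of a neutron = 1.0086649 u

The nucleus contains 82 protons and 208 − 82 = 126 neutrons.
Total constituent mass: 82 × 1.00728 + 126 × 1.0086649 = 209.6887374 u
Mass defect Δm = 209.6887374 − 207.9317 = 1.7570374 u

1.757 u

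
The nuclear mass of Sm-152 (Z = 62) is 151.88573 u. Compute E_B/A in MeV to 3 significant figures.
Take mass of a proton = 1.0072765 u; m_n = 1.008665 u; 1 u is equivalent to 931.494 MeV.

8.24 MeV/nucleon

With 62 protons and 90 neutrons (A = 152):
Mass of separated nucleons = 62(1.0072765) + 90(1.008665) = 62.4511430 + 90.779850 = 153.2309930 u
The mass defect is 153.2309930 − 151.88573 = 1.3452630 u.
Binding energy = Δm·c² = 1.3452630 × 931.494 MeV/u = 1253.10 MeV
BE/A = 1253.10 MeV / 152 = 8.244 MeV/nucleon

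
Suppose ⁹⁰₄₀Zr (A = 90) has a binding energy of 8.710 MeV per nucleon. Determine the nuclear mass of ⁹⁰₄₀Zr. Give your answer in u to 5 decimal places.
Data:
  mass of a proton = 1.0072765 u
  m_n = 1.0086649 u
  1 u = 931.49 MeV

89.88275 u

Total binding energy = 90 × 8.710 = 783.900 MeV
Mass defect = 783.900 MeV / (931.49 MeV/u) = 0.8415549 u
Constituent mass = 40(1.0072765) + 50(1.0086649) = 90.7243050 u
Nuclear mass = 90.7243050 − 0.8415549 = 89.8827501 u ≈ 89.88275 u (to 5 decimal places)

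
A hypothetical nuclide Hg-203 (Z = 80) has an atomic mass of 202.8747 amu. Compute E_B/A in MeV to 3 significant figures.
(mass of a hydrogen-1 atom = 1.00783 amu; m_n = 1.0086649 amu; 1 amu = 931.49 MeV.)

Z = 80, so N = A − Z = 203 − 80 = 123.
Total constituent mass: 80 × 1.00783 + 123 × 1.0086649 = 204.6921827 amu
Δm = 204.6921827 − 202.8747 = 1.8174827 amu
Converting to energy: 1.8174827 amu × 931.49 MeV/amu = 1692.97 MeV
Per nucleon: 1692.97 / 203 = 8.340 MeV

8.34 MeV/nucleon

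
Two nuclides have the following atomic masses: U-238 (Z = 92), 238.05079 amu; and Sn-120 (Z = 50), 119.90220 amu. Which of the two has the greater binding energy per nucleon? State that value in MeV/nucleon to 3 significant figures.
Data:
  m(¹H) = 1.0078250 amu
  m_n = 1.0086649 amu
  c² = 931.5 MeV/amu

Sn-120; 8.50 MeV/nucleon

U-238: Σm = 92(1.0078250) + 146(1.0086649) = 239.9849754 amu; Δm = 1.9341854 amu; E_B = 1801.7 MeV; E_B/A = 7.570 MeV
Sn-120: Σm = 50(1.0078250) + 70(1.0086649) = 120.9977930 amu; Δm = 1.0955930 amu; E_B = 1020.54 MeV; E_B/A = 8.5045 MeV
Sn-120 has the higher binding energy per nucleon, so it is the more tightly bound nucleus.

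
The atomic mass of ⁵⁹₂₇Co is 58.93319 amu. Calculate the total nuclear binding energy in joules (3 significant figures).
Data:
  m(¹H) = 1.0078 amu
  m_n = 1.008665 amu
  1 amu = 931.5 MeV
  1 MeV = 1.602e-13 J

Z = 27, so N = A − Z = 59 − 27 = 32.
Σm = 27·m(¹H) + 32·m_n = 27.2106 + 32.277280 = 59.487880 amu
Δm = 59.487880 − 58.93319 = 0.554690 amu
Converting to energy: 0.554690 amu × 931.5 MeV/amu = 516.694 MeV
In joules: 516.694 MeV × 1.602e-13 J/MeV = 8.2774e-11 J

8.28e-11 J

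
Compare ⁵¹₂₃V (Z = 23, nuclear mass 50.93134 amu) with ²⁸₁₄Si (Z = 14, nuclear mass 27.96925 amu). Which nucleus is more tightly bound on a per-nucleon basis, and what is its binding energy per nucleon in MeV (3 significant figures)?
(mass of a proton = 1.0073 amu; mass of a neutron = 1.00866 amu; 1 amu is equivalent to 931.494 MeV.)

⁵¹₂₃V; 8.75 MeV/nucleon

⁵¹₂₃V: Σm = 23(1.0073) + 28(1.00866) = 51.41038 amu; Δm = 0.47904 amu; E_B = 446.22 MeV; E_B/A = 8.749 MeV
²⁸₁₄Si: Σm = 14(1.0073) + 14(1.00866) = 28.22344 amu; Δm = 0.25419 amu; E_B = 236.78 MeV; E_B/A = 8.456 MeV
⁵¹₂₃V has the higher binding energy per nucleon, so it is the more tightly bound nucleus.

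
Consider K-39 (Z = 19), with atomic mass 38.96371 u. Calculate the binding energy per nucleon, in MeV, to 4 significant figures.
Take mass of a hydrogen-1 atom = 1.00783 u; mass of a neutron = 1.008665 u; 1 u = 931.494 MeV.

8.559 MeV/nucleon

With 19 protons and 20 neutrons (A = 39):
Mass of separated nucleons = 19(1.00783) + 20(1.008665) = 19.14877 + 20.173300 = 39.322070 u
Mass defect Δm = 39.322070 − 38.96371 = 0.358360 u
E_B = 0.358360 × 931.494 = 333.810 MeV
BE/A = 333.810 MeV / 39 = 8.559 MeV/nucleon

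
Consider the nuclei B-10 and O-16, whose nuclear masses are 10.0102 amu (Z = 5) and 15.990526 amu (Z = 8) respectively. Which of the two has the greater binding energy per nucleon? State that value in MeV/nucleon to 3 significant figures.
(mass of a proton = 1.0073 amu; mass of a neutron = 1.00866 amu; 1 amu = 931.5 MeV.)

B-10: Σm = 5(1.0073) + 5(1.00866) = 10.07980 amu; Δm = 0.06960 amu; E_B = 64.832 MeV; E_B/A = 6.483 MeV
O-16: Σm = 8(1.0073) + 8(1.00866) = 16.12768 amu; Δm = 0.137154 amu; E_B = 127.759 MeV; E_B/A = 7.9849 MeV
O-16 has the higher binding energy per nucleon, so it is the more tightly bound nucleus.

O-16; 7.98 MeV/nucleon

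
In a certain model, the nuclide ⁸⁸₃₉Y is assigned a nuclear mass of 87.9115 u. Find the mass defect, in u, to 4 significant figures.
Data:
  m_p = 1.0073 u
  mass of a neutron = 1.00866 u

0.7975 u

Σm = 39·m_p + 49·m_n = 39.2847 + 49.42434 = 88.70904 u
Mass defect Δm = 88.70904 − 87.9115 = 0.79754 u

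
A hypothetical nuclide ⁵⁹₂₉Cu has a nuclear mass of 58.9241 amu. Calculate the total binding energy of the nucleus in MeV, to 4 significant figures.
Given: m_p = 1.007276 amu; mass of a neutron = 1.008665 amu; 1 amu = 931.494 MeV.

With 29 protons and 30 neutrons (A = 59):
Total constituent mass: 29 × 1.007276 + 30 × 1.008665 = 59.470954 amu
The mass defect is 59.470954 − 58.9241 = 0.546854 amu.
E_B = 0.546854 × 931.494 = 509.391 MeV

509.4 MeV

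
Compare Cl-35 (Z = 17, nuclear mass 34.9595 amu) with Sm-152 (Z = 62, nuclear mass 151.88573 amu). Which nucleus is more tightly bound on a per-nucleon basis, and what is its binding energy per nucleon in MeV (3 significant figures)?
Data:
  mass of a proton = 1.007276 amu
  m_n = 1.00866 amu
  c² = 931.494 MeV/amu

Cl-35: Σm = 17(1.007276) + 18(1.00866) = 35.279572 amu; Δm = 0.320072 amu; E_B = 298.145 MeV; E_B/A = 8.518 MeV
Sm-152: Σm = 62(1.007276) + 90(1.00866) = 153.230512 amu; Δm = 1.344782 amu; E_B = 1252.7 MeV; E_B/A = 8.241 MeV
Cl-35 has the higher binding energy per nucleon, so it is the more tightly bound nucleus.

Cl-35; 8.52 MeV/nucleon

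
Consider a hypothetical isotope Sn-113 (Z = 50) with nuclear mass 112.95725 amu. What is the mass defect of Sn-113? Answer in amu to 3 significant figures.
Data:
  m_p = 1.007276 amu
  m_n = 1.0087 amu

The nucleus contains 50 protons and 113 − 50 = 63 neutrons.
Mass of separated nucleons = 50(1.007276) + 63(1.0087) = 50.363800 + 63.5481 = 113.911900 amu
Mass defect Δm = 113.911900 − 112.95725 = 0.954650 amu

0.955 amu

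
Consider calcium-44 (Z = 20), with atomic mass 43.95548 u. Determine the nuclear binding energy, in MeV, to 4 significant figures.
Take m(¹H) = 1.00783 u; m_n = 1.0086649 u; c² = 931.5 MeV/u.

The nucleus contains 20 protons and 44 − 20 = 24 neutrons.
Total constituent mass: 20 × 1.00783 + 24 × 1.0086649 = 44.3645576 u
Δm = 44.3645576 − 43.95548 = 0.4090776 u
E_B = 0.4090776 × 931.5 = 381.056 MeV

381.1 MeV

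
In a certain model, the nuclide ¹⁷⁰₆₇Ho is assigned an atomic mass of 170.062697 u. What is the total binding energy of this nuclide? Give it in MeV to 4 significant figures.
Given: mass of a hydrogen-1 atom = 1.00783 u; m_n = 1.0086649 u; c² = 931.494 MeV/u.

Z = 67, so N = A − Z = 170 − 67 = 103.
Σm = 67·m(¹H) + 103·m_n = 67.52461 + 103.8924847 = 171.4170947 u
Δm = 171.4170947 − 170.062697 = 1.3543977 u
Converting to energy: 1.3543977 u × 931.494 MeV/u = 1261.61 MeV

1262 MeV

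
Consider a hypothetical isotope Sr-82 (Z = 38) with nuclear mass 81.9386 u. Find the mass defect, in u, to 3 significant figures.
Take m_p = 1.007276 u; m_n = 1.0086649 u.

Mass of separated nucleons = 38(1.007276) + 44(1.0086649) = 38.276488 + 44.3812556 = 82.6577436 u
Δm = 82.6577436 − 81.9386 = 0.7191436 u

0.719 u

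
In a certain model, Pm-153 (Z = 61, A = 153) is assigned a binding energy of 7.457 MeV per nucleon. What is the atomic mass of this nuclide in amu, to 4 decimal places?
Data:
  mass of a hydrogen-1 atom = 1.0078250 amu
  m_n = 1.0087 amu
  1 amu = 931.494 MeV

153.0529 amu

Total binding energy = 153 × 7.457 = 1140.921 MeV
Mass defect = 1140.921 MeV / (931.494 MeV/amu) = 1.224829 amu
Constituent mass = 61(1.0078250) + 92(1.0087) = 154.2777250 amu
Atomic mass = 154.2777250 − 1.224829 = 153.0528960 amu ≈ 153.0529 amu (to 4 decimal places)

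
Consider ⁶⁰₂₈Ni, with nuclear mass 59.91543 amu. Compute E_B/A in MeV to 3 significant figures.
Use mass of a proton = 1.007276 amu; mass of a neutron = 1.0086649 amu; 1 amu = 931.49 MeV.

8.78 MeV/nucleon

Mass of separated nucleons = 28(1.007276) + 32(1.0086649) = 28.203728 + 32.2772768 = 60.4810048 amu
Mass defect Δm = 60.4810048 − 59.91543 = 0.5655748 amu
Converting to energy: 0.5655748 amu × 931.49 MeV/amu = 526.827 MeV
BE/A = 526.827 MeV / 60 = 8.780 MeV/nucleon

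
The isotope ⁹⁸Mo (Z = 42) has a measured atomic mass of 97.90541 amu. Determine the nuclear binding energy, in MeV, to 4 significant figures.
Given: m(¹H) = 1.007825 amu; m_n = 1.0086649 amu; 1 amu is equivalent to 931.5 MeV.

Σm = 42·m(¹H) + 56·m_n = 42.328650 + 56.4852344 = 98.8138844 amu
The mass defect is 98.8138844 − 97.90541 = 0.9084744 amu.
E_B = 0.9084744 × 931.5 = 846.244 MeV

846.2 MeV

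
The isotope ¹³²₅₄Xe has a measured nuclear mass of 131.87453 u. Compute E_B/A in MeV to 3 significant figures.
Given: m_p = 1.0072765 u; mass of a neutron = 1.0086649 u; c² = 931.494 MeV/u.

Total constituent mass: 54 × 1.0072765 + 78 × 1.0086649 = 133.0687932 u
Mass defect Δm = 133.0687932 − 131.87453 = 1.1942632 u
Converting to energy: 1.1942632 u × 931.494 MeV/u = 1112.45 MeV
Per nucleon: 1112.45 / 132 = 8.428 MeV

8.43 MeV/nucleon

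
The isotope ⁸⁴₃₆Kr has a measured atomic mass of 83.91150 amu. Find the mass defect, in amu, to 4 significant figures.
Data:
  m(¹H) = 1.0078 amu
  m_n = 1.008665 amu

0.7852 amu

The nucleus contains 36 protons and 84 − 36 = 48 neutrons.
Σm = 36·m(¹H) + 48·m_n = 36.2808 + 48.415920 = 84.696720 amu
The mass defect is 84.696720 − 83.91150 = 0.785220 amu.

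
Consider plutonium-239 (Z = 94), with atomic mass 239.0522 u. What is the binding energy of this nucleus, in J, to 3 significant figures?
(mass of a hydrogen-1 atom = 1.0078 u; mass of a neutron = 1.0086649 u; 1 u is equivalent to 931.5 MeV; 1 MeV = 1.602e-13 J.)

With 94 protons and 145 neutrons (A = 239):
Total constituent mass: 94 × 1.0078 + 145 × 1.0086649 = 240.9896105 u
Δm = 240.9896105 − 239.0522 = 1.9374105 u
Binding energy = Δm·c² = 1.9374105 × 931.5 MeV/u = 1804.70 MeV
In joules: 1804.70 MeV × 1.602e-13 J/MeV = 2.8911e-10 J

2.89e-10 J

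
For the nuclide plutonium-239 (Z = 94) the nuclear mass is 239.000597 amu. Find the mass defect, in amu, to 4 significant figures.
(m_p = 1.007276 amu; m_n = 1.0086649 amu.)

Total constituent mass: 94 × 1.007276 + 145 × 1.0086649 = 240.9403545 amu
Mass defect Δm = 240.9403545 − 239.000597 = 1.9397575 amu

1.940 amu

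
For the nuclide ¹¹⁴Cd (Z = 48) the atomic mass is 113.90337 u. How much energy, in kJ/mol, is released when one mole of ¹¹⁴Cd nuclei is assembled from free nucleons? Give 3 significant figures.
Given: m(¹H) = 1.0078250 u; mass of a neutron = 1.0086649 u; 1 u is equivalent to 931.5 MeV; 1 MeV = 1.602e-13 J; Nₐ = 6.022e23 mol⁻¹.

9.38e+10 kJ/mol

Σm = 48·m(¹H) + 66·m_n = 48.3756000 + 66.5718834 = 114.9474834 u
The mass defect is 114.9474834 − 113.90337 = 1.0441134 u.
E_B = 1.0441134 × 931.5 = 972.592 MeV
Per nucleus in joules: 972.592 MeV × 1.602e-13 J/MeV = 1.5581e-10 J
Per mole: 1.5581e-10 J × 6.022e23 mol⁻¹ = 9.3829e+13 J/mol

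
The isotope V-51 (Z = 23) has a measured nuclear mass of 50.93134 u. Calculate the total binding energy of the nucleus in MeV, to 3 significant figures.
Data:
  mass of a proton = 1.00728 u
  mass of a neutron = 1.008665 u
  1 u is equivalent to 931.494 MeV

446 MeV

The nucleus contains 23 protons and 51 − 23 = 28 neutrons.
Total constituent mass: 23 × 1.00728 + 28 × 1.008665 = 51.410060 u
Mass defect Δm = 51.410060 − 50.93134 = 0.478720 u
Converting to energy: 0.478720 u × 931.494 MeV/u = 445.925 MeV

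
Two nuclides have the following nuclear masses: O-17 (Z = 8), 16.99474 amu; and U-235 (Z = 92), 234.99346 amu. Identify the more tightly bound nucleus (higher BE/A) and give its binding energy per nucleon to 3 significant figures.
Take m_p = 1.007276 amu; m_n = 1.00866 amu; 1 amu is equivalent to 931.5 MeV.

O-17; 7.75 MeV/nucleon

O-17: Σm = 8(1.007276) + 9(1.00866) = 17.136148 amu; Δm = 0.141408 amu; E_B = 131.72 MeV; E_B/A = 7.748 MeV
U-235: Σm = 92(1.007276) + 143(1.00866) = 236.907772 amu; Δm = 1.914312 amu; E_B = 1783.2 MeV; E_B/A = 7.588 MeV
O-17 has the higher binding energy per nucleon, so it is the more tightly bound nucleus.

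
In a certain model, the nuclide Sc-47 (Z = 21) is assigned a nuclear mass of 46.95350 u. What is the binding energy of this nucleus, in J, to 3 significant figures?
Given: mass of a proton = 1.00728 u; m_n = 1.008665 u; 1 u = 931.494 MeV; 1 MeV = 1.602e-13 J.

With 21 protons and 26 neutrons (A = 47):
Total constituent mass: 21 × 1.00728 + 26 × 1.008665 = 47.378170 u
Δm = 47.378170 − 46.95350 = 0.424670 u
Converting to energy: 0.424670 u × 931.494 MeV/u = 395.578 MeV
In joules: 395.578 MeV × 1.602e-13 J/MeV = 6.3372e-11 J

6.34e-11 J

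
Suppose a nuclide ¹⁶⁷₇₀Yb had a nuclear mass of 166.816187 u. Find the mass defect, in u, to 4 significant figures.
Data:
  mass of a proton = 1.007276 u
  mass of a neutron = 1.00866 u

Σm = 70·m_p + 97·m_n = 70.509320 + 97.84002 = 168.349340 u
Δm = 168.349340 − 166.816187 = 1.533153 u

1.533 u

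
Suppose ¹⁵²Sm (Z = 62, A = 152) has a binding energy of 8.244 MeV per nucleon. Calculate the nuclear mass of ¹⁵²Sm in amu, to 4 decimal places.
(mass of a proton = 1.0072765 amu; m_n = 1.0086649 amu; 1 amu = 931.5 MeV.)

151.8857 amu

Total binding energy = 152 × 8.244 = 1253.088 MeV
Mass defect = 1253.088 MeV / (931.5 MeV/amu) = 1.345237 amu
Constituent mass = 62(1.0072765) + 90(1.0086649) = 153.2309840 amu
Nuclear mass = 153.2309840 − 1.345237 = 151.8857470 amu ≈ 151.8857 amu (to 4 decimal places)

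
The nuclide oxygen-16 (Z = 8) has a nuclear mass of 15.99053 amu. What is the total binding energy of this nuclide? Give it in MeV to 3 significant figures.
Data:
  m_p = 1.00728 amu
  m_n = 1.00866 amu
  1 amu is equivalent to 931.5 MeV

128 MeV

Σm = 8·m_p + 8·m_n = 8.05824 + 8.06928 = 16.12752 amu
Δm = 16.12752 − 15.99053 = 0.13699 amu
Converting to energy: 0.13699 amu × 931.5 MeV/amu = 127.606 MeV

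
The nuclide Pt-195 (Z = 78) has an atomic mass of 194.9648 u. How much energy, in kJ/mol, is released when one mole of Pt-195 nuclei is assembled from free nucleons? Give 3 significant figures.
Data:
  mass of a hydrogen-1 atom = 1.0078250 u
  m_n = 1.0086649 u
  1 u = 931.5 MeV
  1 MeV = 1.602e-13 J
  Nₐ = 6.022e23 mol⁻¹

Z = 78, so N = A − Z = 195 − 78 = 117.
Mass of separated nucleons = 78(1.0078250) + 117(1.0086649) = 78.6103500 + 118.0137933 = 196.6241433 u
The mass defect is 196.6241433 − 194.9648 = 1.6593433 u.
E_B = 1.6593433 × 931.5 = 1545.68 MeV
Per nucleus in joules: 1545.68 MeV × 1.602e-13 J/MeV = 2.4762e-10 J
Per mole: 2.4762e-10 J × 6.022e23 mol⁻¹ = 1.4912e+14 J/mol

1.49e+11 kJ/mol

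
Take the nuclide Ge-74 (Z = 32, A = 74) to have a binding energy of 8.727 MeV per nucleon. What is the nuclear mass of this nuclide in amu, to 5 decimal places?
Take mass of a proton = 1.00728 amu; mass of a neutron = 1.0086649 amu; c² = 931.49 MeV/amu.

73.90359 amu

Total binding energy = 74 × 8.727 = 645.798 MeV
Mass defect = 645.798 MeV / (931.49 MeV/amu) = 0.6932957 amu
Constituent mass = 32(1.00728) + 42(1.0086649) = 74.5968858 amu
Nuclear mass = 74.5968858 − 0.6932957 = 73.9035901 amu ≈ 73.90359 amu (to 5 decimal places)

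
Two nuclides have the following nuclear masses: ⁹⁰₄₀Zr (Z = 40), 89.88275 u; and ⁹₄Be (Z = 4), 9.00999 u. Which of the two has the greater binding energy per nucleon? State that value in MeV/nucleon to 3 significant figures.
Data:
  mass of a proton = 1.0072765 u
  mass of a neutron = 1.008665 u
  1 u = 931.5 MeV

⁹⁰₄₀Zr: Σm = 40(1.0072765) + 50(1.008665) = 90.7243100 u; Δm = 0.8415600 u; E_B = 783.91 MeV; E_B/A = 8.710 MeV
⁹₄Be: Σm = 4(1.0072765) + 5(1.008665) = 9.0724310 u; Δm = 0.0624410 u; E_B = 58.164 MeV; E_B/A = 6.463 MeV
⁹⁰₄₀Zr has the higher binding energy per nucleon, so it is the more tightly bound nucleus.

⁹⁰₄₀Zr; 8.71 MeV/nucleon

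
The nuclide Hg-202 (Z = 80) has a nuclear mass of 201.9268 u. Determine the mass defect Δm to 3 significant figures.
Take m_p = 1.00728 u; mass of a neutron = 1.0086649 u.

Z = 80, so N = A − Z = 202 − 80 = 122.
Σm = 80·m_p + 122·m_n = 80.58240 + 123.0571178 = 203.6395178 u
Mass defect Δm = 203.6395178 − 201.9268 = 1.7127178 u

1.71 u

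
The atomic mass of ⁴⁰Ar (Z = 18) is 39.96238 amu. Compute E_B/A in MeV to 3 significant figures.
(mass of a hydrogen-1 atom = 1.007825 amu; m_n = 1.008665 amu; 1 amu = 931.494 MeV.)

Z = 18, so N = A − Z = 40 − 18 = 22.
Σm = 18·m(¹H) + 22·m_n = 18.140850 + 22.190630 = 40.331480 amu
Δm = 40.331480 − 39.96238 = 0.369100 amu
Converting to energy: 0.369100 amu × 931.494 MeV/amu = 343.814 MeV
Dividing by A = 40 gives 8.595 MeV per nucleon.

8.60 MeV/nucleon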